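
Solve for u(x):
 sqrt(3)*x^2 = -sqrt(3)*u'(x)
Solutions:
 u(x) = C1 - x^3/3


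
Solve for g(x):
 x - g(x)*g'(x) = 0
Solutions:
 g(x) = -sqrt(C1 + x^2)
 g(x) = sqrt(C1 + x^2)


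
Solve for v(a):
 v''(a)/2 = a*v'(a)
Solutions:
 v(a) = C1 + C2*erfi(a)


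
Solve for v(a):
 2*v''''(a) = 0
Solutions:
 v(a) = C1 + C2*a + C3*a^2 + C4*a^3


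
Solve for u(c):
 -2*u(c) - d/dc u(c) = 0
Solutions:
 u(c) = C1*exp(-2*c)


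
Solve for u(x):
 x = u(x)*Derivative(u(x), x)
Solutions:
 u(x) = -sqrt(C1 + x^2)
 u(x) = sqrt(C1 + x^2)


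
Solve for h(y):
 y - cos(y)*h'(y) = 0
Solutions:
 h(y) = C1 + Integral(y/cos(y), y)


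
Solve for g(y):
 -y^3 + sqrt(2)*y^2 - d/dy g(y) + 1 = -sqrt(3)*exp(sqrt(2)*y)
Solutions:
 g(y) = C1 - y^4/4 + sqrt(2)*y^3/3 + y + sqrt(6)*exp(sqrt(2)*y)/2


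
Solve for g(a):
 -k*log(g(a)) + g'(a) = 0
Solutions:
 li(g(a)) = C1 + a*k


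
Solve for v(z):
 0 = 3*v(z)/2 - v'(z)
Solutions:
 v(z) = C1*exp(3*z/2)


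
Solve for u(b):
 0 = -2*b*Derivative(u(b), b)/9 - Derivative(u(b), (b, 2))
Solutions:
 u(b) = C1 + C2*erf(b/3)


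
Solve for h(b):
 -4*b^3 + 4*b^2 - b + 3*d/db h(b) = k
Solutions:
 h(b) = C1 + b^4/3 - 4*b^3/9 + b^2/6 + b*k/3


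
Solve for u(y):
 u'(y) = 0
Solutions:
 u(y) = C1


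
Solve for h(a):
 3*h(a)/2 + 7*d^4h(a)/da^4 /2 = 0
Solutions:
 h(a) = (C1*sin(sqrt(2)*3^(1/4)*7^(3/4)*a/14) + C2*cos(sqrt(2)*3^(1/4)*7^(3/4)*a/14))*exp(-sqrt(2)*3^(1/4)*7^(3/4)*a/14) + (C3*sin(sqrt(2)*3^(1/4)*7^(3/4)*a/14) + C4*cos(sqrt(2)*3^(1/4)*7^(3/4)*a/14))*exp(sqrt(2)*3^(1/4)*7^(3/4)*a/14)


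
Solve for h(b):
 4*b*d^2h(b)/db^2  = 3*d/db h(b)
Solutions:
 h(b) = C1 + C2*b^(7/4)


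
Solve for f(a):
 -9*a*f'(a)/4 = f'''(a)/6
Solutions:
 f(a) = C1 + Integral(C2*airyai(-3*2^(2/3)*a/2) + C3*airybi(-3*2^(2/3)*a/2), a)


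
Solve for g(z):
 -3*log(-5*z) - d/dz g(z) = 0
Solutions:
 g(z) = C1 - 3*z*log(-z) + 3*z*(1 - log(5))


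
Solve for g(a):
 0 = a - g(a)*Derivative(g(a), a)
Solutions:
 g(a) = -sqrt(C1 + a^2)
 g(a) = sqrt(C1 + a^2)


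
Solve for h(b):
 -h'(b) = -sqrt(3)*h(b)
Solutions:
 h(b) = C1*exp(sqrt(3)*b)


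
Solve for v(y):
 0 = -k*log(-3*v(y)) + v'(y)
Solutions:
 Integral(1/(log(-_y) + log(3)), (_y, v(y))) = C1 + k*y


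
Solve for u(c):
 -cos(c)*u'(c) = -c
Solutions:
 u(c) = C1 + Integral(c/cos(c), c)


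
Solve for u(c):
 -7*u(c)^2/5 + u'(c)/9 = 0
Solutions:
 u(c) = -5/(C1 + 63*c)


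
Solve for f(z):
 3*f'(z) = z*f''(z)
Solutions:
 f(z) = C1 + C2*z^4


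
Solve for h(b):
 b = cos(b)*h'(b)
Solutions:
 h(b) = C1 + Integral(b/cos(b), b)


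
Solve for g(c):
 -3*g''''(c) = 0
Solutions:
 g(c) = C1 + C2*c + C3*c^2 + C4*c^3


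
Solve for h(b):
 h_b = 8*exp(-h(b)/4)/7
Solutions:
 h(b) = 4*log(C1 + 2*b/7)


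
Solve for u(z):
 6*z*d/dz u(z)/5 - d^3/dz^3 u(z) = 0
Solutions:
 u(z) = C1 + Integral(C2*airyai(5^(2/3)*6^(1/3)*z/5) + C3*airybi(5^(2/3)*6^(1/3)*z/5), z)


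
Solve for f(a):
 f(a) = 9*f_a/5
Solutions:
 f(a) = C1*exp(5*a/9)


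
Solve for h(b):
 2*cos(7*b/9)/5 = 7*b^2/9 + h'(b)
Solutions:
 h(b) = C1 - 7*b^3/27 + 18*sin(7*b/9)/35


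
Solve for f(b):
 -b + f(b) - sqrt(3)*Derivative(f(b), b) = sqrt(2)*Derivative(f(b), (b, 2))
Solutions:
 f(b) = C1*exp(b*(-sqrt(6) + sqrt(2)*sqrt(3 + 4*sqrt(2)))/4) + C2*exp(-b*(sqrt(6) + sqrt(2)*sqrt(3 + 4*sqrt(2)))/4) + b + sqrt(3)


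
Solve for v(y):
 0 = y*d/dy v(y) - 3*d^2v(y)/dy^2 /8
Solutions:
 v(y) = C1 + C2*erfi(2*sqrt(3)*y/3)


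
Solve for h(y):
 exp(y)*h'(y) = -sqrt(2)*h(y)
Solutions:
 h(y) = C1*exp(sqrt(2)*exp(-y))


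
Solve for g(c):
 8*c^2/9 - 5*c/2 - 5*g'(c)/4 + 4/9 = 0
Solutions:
 g(c) = C1 + 32*c^3/135 - c^2 + 16*c/45


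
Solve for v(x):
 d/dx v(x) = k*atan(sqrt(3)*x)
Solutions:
 v(x) = C1 + k*(x*atan(sqrt(3)*x) - sqrt(3)*log(3*x^2 + 1)/6)


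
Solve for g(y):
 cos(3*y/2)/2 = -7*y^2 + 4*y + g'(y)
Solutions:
 g(y) = C1 + 7*y^3/3 - 2*y^2 + sin(3*y/2)/3


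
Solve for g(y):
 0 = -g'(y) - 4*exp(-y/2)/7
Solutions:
 g(y) = C1 + 8*exp(-y/2)/7


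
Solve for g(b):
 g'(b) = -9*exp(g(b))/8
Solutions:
 g(b) = log(1/(C1 + 9*b)) + 3*log(2)


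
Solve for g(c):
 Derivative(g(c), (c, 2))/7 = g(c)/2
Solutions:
 g(c) = C1*exp(-sqrt(14)*c/2) + C2*exp(sqrt(14)*c/2)


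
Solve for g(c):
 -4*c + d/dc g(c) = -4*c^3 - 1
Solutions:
 g(c) = C1 - c^4 + 2*c^2 - c


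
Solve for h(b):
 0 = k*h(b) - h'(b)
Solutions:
 h(b) = C1*exp(b*k)


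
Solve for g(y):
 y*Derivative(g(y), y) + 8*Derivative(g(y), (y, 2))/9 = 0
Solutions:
 g(y) = C1 + C2*erf(3*y/4)


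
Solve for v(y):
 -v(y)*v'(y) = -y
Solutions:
 v(y) = -sqrt(C1 + y^2)
 v(y) = sqrt(C1 + y^2)


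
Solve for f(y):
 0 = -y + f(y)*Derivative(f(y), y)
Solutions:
 f(y) = -sqrt(C1 + y^2)
 f(y) = sqrt(C1 + y^2)


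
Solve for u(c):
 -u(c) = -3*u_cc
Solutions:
 u(c) = C1*exp(-sqrt(3)*c/3) + C2*exp(sqrt(3)*c/3)


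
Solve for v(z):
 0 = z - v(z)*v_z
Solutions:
 v(z) = -sqrt(C1 + z^2)
 v(z) = sqrt(C1 + z^2)


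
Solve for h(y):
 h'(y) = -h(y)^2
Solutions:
 h(y) = 1/(C1 + y)


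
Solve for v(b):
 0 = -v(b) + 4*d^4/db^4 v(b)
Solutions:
 v(b) = C1*exp(-sqrt(2)*b/2) + C2*exp(sqrt(2)*b/2) + C3*sin(sqrt(2)*b/2) + C4*cos(sqrt(2)*b/2)


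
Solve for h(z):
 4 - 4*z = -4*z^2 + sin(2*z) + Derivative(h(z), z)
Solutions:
 h(z) = C1 + 4*z^3/3 - 2*z^2 + 4*z + cos(2*z)/2


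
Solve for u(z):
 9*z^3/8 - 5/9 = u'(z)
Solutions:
 u(z) = C1 + 9*z^4/32 - 5*z/9


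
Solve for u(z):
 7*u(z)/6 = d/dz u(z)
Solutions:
 u(z) = C1*exp(7*z/6)


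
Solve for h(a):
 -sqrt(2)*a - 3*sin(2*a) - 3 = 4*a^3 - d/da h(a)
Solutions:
 h(a) = C1 + a^4 + sqrt(2)*a^2/2 + 3*a - 3*cos(2*a)/2


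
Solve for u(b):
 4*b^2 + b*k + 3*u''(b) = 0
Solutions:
 u(b) = C1 + C2*b - b^4/9 - b^3*k/18


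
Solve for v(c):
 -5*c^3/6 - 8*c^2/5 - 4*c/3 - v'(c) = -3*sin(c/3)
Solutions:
 v(c) = C1 - 5*c^4/24 - 8*c^3/15 - 2*c^2/3 - 9*cos(c/3)


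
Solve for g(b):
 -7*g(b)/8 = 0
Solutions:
 g(b) = 0


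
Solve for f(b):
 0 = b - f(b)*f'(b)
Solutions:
 f(b) = -sqrt(C1 + b^2)
 f(b) = sqrt(C1 + b^2)


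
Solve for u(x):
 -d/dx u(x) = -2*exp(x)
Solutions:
 u(x) = C1 + 2*exp(x)


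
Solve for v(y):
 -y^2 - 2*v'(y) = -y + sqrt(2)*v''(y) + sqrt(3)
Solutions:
 v(y) = C1 + C2*exp(-sqrt(2)*y) - y^3/6 + y^2/4 + sqrt(2)*y^2/4 - sqrt(3)*y/2 - y/2 - sqrt(2)*y/4


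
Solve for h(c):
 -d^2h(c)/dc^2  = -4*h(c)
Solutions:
 h(c) = C1*exp(-2*c) + C2*exp(2*c)


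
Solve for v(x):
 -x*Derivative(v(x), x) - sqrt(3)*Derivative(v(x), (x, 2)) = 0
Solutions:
 v(x) = C1 + C2*erf(sqrt(2)*3^(3/4)*x/6)


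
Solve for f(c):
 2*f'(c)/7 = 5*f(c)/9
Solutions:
 f(c) = C1*exp(35*c/18)


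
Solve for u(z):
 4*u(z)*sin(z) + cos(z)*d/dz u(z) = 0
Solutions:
 u(z) = C1*cos(z)^4


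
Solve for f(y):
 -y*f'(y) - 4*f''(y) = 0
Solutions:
 f(y) = C1 + C2*erf(sqrt(2)*y/4)


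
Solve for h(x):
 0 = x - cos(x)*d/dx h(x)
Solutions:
 h(x) = C1 + Integral(x/cos(x), x)


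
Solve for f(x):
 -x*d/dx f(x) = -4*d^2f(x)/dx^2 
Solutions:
 f(x) = C1 + C2*erfi(sqrt(2)*x/4)


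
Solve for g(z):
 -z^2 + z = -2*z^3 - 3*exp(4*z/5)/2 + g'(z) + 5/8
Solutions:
 g(z) = C1 + z^4/2 - z^3/3 + z^2/2 - 5*z/8 + 15*exp(4*z/5)/8


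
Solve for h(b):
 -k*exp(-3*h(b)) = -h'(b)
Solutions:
 h(b) = log(C1 + 3*b*k)/3
 h(b) = log((-3^(1/3) - 3^(5/6)*I)*(C1 + b*k)^(1/3)/2)
 h(b) = log((-3^(1/3) + 3^(5/6)*I)*(C1 + b*k)^(1/3)/2)


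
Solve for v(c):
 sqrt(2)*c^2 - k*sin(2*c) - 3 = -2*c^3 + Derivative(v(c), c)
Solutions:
 v(c) = C1 + c^4/2 + sqrt(2)*c^3/3 - 3*c + k*cos(2*c)/2


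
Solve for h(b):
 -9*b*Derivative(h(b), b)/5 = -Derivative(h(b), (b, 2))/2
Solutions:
 h(b) = C1 + C2*erfi(3*sqrt(5)*b/5)


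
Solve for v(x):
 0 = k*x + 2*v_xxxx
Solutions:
 v(x) = C1 + C2*x + C3*x^2 + C4*x^3 - k*x^5/240


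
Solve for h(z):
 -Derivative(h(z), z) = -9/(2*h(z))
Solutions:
 h(z) = -sqrt(C1 + 9*z)
 h(z) = sqrt(C1 + 9*z)


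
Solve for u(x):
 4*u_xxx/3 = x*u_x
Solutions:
 u(x) = C1 + Integral(C2*airyai(6^(1/3)*x/2) + C3*airybi(6^(1/3)*x/2), x)


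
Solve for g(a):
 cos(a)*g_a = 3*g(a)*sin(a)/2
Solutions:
 g(a) = C1/cos(a)^(3/2)


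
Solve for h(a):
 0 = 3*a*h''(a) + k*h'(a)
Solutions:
 h(a) = C1 + a^(1 - re(k)/3)*(C2*sin(log(a)*Abs(im(k))/3) + C3*cos(log(a)*im(k)/3))


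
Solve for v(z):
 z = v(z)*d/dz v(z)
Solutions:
 v(z) = -sqrt(C1 + z^2)
 v(z) = sqrt(C1 + z^2)


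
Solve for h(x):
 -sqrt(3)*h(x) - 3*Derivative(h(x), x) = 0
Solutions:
 h(x) = C1*exp(-sqrt(3)*x/3)


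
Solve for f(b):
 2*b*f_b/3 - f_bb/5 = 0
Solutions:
 f(b) = C1 + C2*erfi(sqrt(15)*b/3)


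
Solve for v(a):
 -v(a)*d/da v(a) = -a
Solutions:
 v(a) = -sqrt(C1 + a^2)
 v(a) = sqrt(C1 + a^2)


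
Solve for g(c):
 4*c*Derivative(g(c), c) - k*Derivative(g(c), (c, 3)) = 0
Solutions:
 g(c) = C1 + Integral(C2*airyai(2^(2/3)*c*(1/k)^(1/3)) + C3*airybi(2^(2/3)*c*(1/k)^(1/3)), c)


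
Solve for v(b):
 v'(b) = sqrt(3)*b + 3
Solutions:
 v(b) = C1 + sqrt(3)*b^2/2 + 3*b


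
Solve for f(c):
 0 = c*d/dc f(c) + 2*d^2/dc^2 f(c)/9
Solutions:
 f(c) = C1 + C2*erf(3*c/2)


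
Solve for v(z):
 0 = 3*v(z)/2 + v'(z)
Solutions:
 v(z) = C1*exp(-3*z/2)


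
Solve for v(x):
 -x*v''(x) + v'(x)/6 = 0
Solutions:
 v(x) = C1 + C2*x^(7/6)


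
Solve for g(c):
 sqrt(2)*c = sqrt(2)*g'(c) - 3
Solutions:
 g(c) = C1 + c^2/2 + 3*sqrt(2)*c/2


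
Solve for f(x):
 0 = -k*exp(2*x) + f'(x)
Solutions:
 f(x) = C1 + k*exp(2*x)/2


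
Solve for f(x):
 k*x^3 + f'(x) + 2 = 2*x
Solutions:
 f(x) = C1 - k*x^4/4 + x^2 - 2*x


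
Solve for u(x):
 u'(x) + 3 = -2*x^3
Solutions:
 u(x) = C1 - x^4/2 - 3*x


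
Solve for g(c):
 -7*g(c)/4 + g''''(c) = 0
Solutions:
 g(c) = C1*exp(-sqrt(2)*7^(1/4)*c/2) + C2*exp(sqrt(2)*7^(1/4)*c/2) + C3*sin(sqrt(2)*7^(1/4)*c/2) + C4*cos(sqrt(2)*7^(1/4)*c/2)


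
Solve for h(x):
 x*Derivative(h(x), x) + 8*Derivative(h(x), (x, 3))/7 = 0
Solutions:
 h(x) = C1 + Integral(C2*airyai(-7^(1/3)*x/2) + C3*airybi(-7^(1/3)*x/2), x)


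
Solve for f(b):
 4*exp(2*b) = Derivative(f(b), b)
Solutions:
 f(b) = C1 + 2*exp(2*b)


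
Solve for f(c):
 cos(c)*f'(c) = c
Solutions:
 f(c) = C1 + Integral(c/cos(c), c)


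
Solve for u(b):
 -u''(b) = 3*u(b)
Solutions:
 u(b) = C1*sin(sqrt(3)*b) + C2*cos(sqrt(3)*b)


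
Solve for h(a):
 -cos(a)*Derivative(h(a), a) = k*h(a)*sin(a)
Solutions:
 h(a) = C1*exp(k*log(cos(a)))


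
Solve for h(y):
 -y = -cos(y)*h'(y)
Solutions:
 h(y) = C1 + Integral(y/cos(y), y)


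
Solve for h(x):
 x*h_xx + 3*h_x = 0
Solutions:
 h(x) = C1 + C2/x^2


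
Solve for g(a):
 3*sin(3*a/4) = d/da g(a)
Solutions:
 g(a) = C1 - 4*cos(3*a/4)


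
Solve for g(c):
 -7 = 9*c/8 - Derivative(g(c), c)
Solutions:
 g(c) = C1 + 9*c^2/16 + 7*c


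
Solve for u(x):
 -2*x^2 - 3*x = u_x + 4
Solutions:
 u(x) = C1 - 2*x^3/3 - 3*x^2/2 - 4*x


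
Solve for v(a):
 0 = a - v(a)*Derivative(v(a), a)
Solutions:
 v(a) = -sqrt(C1 + a^2)
 v(a) = sqrt(C1 + a^2)


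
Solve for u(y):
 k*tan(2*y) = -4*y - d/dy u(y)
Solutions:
 u(y) = C1 + k*log(cos(2*y))/2 - 2*y^2


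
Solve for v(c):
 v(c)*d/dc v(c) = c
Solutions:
 v(c) = -sqrt(C1 + c^2)
 v(c) = sqrt(C1 + c^2)


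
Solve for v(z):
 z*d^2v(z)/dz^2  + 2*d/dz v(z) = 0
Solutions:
 v(z) = C1 + C2/z


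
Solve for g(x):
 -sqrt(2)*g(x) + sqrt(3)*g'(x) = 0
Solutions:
 g(x) = C1*exp(sqrt(6)*x/3)


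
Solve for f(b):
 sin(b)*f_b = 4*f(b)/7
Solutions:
 f(b) = C1*(cos(b) - 1)^(2/7)/(cos(b) + 1)^(2/7)


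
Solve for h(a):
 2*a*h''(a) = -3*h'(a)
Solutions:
 h(a) = C1 + C2/sqrt(a)


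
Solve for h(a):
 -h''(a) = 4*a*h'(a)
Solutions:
 h(a) = C1 + C2*erf(sqrt(2)*a)


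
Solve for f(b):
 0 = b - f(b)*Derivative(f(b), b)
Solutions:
 f(b) = -sqrt(C1 + b^2)
 f(b) = sqrt(C1 + b^2)


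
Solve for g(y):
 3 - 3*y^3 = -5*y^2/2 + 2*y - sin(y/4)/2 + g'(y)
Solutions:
 g(y) = C1 - 3*y^4/4 + 5*y^3/6 - y^2 + 3*y - 2*cos(y/4)


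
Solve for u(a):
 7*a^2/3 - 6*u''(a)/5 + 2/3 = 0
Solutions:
 u(a) = C1 + C2*a + 35*a^4/216 + 5*a^2/18


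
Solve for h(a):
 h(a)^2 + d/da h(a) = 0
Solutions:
 h(a) = 1/(C1 + a)


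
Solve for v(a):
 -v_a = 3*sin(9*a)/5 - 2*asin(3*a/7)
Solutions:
 v(a) = C1 + 2*a*asin(3*a/7) + 2*sqrt(49 - 9*a^2)/3 + cos(9*a)/15


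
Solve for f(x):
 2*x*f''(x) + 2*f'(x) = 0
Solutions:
 f(x) = C1 + C2*log(x)


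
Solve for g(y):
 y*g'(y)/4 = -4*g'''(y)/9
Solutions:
 g(y) = C1 + Integral(C2*airyai(-6^(2/3)*y/4) + C3*airybi(-6^(2/3)*y/4), y)


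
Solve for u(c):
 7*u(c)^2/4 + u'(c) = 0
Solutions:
 u(c) = 4/(C1 + 7*c)


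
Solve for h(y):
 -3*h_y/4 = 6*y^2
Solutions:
 h(y) = C1 - 8*y^3/3


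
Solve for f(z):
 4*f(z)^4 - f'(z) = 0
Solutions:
 f(z) = (-1/(C1 + 12*z))^(1/3)
 f(z) = (-1/(C1 + 4*z))^(1/3)*(-3^(2/3) - 3*3^(1/6)*I)/6
 f(z) = (-1/(C1 + 4*z))^(1/3)*(-3^(2/3) + 3*3^(1/6)*I)/6


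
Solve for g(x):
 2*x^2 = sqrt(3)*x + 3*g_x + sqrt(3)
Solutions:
 g(x) = C1 + 2*x^3/9 - sqrt(3)*x^2/6 - sqrt(3)*x/3


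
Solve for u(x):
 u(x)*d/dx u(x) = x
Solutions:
 u(x) = -sqrt(C1 + x^2)
 u(x) = sqrt(C1 + x^2)


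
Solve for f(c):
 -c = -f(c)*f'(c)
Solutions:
 f(c) = -sqrt(C1 + c^2)
 f(c) = sqrt(C1 + c^2)


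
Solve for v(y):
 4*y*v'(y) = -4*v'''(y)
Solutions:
 v(y) = C1 + Integral(C2*airyai(-y) + C3*airybi(-y), y)


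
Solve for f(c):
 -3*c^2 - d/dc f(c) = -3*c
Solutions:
 f(c) = C1 - c^3 + 3*c^2/2


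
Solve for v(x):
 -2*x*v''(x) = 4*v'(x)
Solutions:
 v(x) = C1 + C2/x


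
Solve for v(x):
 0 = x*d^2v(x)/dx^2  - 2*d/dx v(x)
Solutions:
 v(x) = C1 + C2*x^3


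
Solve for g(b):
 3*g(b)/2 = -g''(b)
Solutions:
 g(b) = C1*sin(sqrt(6)*b/2) + C2*cos(sqrt(6)*b/2)


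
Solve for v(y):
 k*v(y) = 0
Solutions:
 v(y) = 0


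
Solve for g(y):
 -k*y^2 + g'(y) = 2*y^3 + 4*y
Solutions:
 g(y) = C1 + k*y^3/3 + y^4/2 + 2*y^2


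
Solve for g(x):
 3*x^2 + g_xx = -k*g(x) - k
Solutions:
 g(x) = C1*exp(-x*sqrt(-k)) + C2*exp(x*sqrt(-k)) - 1 - 3*x^2/k + 6/k^2


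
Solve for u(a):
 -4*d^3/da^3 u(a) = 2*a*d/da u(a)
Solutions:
 u(a) = C1 + Integral(C2*airyai(-2^(2/3)*a/2) + C3*airybi(-2^(2/3)*a/2), a)


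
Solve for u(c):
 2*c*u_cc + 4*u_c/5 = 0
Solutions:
 u(c) = C1 + C2*c^(3/5)


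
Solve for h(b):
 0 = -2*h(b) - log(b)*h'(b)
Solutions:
 h(b) = C1*exp(-2*li(b))


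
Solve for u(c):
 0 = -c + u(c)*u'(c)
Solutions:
 u(c) = -sqrt(C1 + c^2)
 u(c) = sqrt(C1 + c^2)


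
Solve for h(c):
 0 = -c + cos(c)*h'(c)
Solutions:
 h(c) = C1 + Integral(c/cos(c), c)


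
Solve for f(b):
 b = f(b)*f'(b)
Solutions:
 f(b) = -sqrt(C1 + b^2)
 f(b) = sqrt(C1 + b^2)


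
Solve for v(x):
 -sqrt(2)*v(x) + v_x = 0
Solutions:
 v(x) = C1*exp(sqrt(2)*x)


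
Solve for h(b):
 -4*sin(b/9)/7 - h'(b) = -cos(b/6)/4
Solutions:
 h(b) = C1 + 3*sin(b/6)/2 + 36*cos(b/9)/7


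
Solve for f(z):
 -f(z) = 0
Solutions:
 f(z) = 0


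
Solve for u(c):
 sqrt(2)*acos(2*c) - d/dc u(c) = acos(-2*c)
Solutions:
 u(c) = C1 - c*acos(-2*c) - sqrt(1 - 4*c^2)/2 + sqrt(2)*(c*acos(2*c) - sqrt(1 - 4*c^2)/2)


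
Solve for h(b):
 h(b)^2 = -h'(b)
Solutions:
 h(b) = 1/(C1 + b)


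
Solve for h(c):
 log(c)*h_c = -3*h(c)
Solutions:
 h(c) = C1*exp(-3*li(c))


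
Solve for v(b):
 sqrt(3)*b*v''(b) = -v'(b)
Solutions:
 v(b) = C1 + C2*b^(1 - sqrt(3)/3)


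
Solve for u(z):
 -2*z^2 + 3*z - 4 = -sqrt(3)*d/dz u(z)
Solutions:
 u(z) = C1 + 2*sqrt(3)*z^3/9 - sqrt(3)*z^2/2 + 4*sqrt(3)*z/3


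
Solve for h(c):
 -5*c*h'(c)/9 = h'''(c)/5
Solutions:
 h(c) = C1 + Integral(C2*airyai(-3^(1/3)*5^(2/3)*c/3) + C3*airybi(-3^(1/3)*5^(2/3)*c/3), c)


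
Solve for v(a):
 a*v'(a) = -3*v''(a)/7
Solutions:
 v(a) = C1 + C2*erf(sqrt(42)*a/6)


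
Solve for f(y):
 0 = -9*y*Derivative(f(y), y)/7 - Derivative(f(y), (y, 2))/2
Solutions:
 f(y) = C1 + C2*erf(3*sqrt(7)*y/7)


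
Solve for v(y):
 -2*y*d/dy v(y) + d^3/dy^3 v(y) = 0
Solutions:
 v(y) = C1 + Integral(C2*airyai(2^(1/3)*y) + C3*airybi(2^(1/3)*y), y)


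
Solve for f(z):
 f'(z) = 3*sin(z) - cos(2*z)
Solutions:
 f(z) = C1 - sin(2*z)/2 - 3*cos(z)


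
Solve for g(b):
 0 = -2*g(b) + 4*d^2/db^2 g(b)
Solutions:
 g(b) = C1*exp(-sqrt(2)*b/2) + C2*exp(sqrt(2)*b/2)


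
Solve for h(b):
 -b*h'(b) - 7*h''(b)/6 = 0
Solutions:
 h(b) = C1 + C2*erf(sqrt(21)*b/7)


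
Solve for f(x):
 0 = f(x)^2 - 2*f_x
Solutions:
 f(x) = -2/(C1 + x)


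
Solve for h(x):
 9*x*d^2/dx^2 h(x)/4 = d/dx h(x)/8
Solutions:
 h(x) = C1 + C2*x^(19/18)


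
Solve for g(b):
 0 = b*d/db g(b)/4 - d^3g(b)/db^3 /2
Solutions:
 g(b) = C1 + Integral(C2*airyai(2^(2/3)*b/2) + C3*airybi(2^(2/3)*b/2), b)


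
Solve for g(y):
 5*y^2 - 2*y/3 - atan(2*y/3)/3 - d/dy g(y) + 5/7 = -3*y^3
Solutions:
 g(y) = C1 + 3*y^4/4 + 5*y^3/3 - y^2/3 - y*atan(2*y/3)/3 + 5*y/7 + log(4*y^2 + 9)/4


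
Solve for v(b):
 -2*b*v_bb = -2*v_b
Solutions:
 v(b) = C1 + C2*b^2


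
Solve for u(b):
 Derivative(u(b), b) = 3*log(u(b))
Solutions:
 li(u(b)) = C1 + 3*b


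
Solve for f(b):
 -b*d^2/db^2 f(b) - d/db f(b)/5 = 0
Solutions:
 f(b) = C1 + C2*b^(4/5)


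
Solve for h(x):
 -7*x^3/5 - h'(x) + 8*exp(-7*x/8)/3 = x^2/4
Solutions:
 h(x) = C1 - 7*x^4/20 - x^3/12 - 64*exp(-7*x/8)/21


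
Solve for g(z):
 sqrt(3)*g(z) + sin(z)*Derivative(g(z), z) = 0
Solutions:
 g(z) = C1*(cos(z) + 1)^(sqrt(3)/2)/(cos(z) - 1)^(sqrt(3)/2)


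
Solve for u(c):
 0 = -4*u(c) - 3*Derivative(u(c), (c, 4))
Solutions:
 u(c) = (C1*sin(3^(3/4)*c/3) + C2*cos(3^(3/4)*c/3))*exp(-3^(3/4)*c/3) + (C3*sin(3^(3/4)*c/3) + C4*cos(3^(3/4)*c/3))*exp(3^(3/4)*c/3)


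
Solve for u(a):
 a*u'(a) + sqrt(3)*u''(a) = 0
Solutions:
 u(a) = C1 + C2*erf(sqrt(2)*3^(3/4)*a/6)


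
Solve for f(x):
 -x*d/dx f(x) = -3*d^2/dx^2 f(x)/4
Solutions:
 f(x) = C1 + C2*erfi(sqrt(6)*x/3)


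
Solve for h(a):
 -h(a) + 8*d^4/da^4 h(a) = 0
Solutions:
 h(a) = C1*exp(-2^(1/4)*a/2) + C2*exp(2^(1/4)*a/2) + C3*sin(2^(1/4)*a/2) + C4*cos(2^(1/4)*a/2)


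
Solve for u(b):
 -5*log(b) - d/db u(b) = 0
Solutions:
 u(b) = C1 - 5*b*log(b) + 5*b


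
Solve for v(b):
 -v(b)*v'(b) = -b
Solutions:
 v(b) = -sqrt(C1 + b^2)
 v(b) = sqrt(C1 + b^2)


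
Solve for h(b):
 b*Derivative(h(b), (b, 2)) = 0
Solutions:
 h(b) = C1 + C2*b


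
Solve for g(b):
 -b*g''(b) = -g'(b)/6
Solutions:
 g(b) = C1 + C2*b^(7/6)


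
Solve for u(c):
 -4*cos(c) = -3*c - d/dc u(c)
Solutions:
 u(c) = C1 - 3*c^2/2 + 4*sin(c)


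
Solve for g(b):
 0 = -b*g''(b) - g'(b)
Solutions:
 g(b) = C1 + C2*log(b)


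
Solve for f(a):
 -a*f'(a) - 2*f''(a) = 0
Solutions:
 f(a) = C1 + C2*erf(a/2)


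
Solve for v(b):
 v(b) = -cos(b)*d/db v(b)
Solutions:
 v(b) = C1*sqrt(sin(b) - 1)/sqrt(sin(b) + 1)


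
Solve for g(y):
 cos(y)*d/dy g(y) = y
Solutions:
 g(y) = C1 + Integral(y/cos(y), y)


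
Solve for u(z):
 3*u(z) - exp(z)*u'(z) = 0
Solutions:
 u(z) = C1*exp(-3*exp(-z))


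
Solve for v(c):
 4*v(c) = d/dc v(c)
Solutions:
 v(c) = C1*exp(4*c)


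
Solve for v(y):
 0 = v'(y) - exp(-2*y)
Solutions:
 v(y) = C1 - exp(-2*y)/2


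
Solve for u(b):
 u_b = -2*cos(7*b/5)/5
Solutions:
 u(b) = C1 - 2*sin(7*b/5)/7


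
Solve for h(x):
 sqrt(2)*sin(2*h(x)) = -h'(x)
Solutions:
 h(x) = pi - acos((-C1 - exp(4*sqrt(2)*x))/(C1 - exp(4*sqrt(2)*x)))/2
 h(x) = acos((-C1 - exp(4*sqrt(2)*x))/(C1 - exp(4*sqrt(2)*x)))/2


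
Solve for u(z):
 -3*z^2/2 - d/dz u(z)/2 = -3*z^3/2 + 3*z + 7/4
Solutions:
 u(z) = C1 + 3*z^4/4 - z^3 - 3*z^2 - 7*z/2


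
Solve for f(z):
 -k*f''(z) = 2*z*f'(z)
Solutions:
 f(z) = C1 + C2*sqrt(k)*erf(z*sqrt(1/k))


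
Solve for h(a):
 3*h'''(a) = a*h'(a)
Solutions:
 h(a) = C1 + Integral(C2*airyai(3^(2/3)*a/3) + C3*airybi(3^(2/3)*a/3), a)


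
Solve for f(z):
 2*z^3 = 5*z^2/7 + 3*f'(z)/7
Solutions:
 f(z) = C1 + 7*z^4/6 - 5*z^3/9


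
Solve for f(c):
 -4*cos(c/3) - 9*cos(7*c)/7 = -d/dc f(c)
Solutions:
 f(c) = C1 + 12*sin(c/3) + 9*sin(7*c)/49


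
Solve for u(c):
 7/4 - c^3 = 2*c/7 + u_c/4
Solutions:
 u(c) = C1 - c^4 - 4*c^2/7 + 7*c


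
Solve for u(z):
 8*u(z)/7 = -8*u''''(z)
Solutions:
 u(z) = (C1*sin(sqrt(2)*7^(3/4)*z/14) + C2*cos(sqrt(2)*7^(3/4)*z/14))*exp(-sqrt(2)*7^(3/4)*z/14) + (C3*sin(sqrt(2)*7^(3/4)*z/14) + C4*cos(sqrt(2)*7^(3/4)*z/14))*exp(sqrt(2)*7^(3/4)*z/14)


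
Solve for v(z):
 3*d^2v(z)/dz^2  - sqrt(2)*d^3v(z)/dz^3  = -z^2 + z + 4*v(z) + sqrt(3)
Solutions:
 v(z) = C1*exp(z*((1 + 3*sqrt(2)/4)^(-1/3) + 2*(1 + 3*sqrt(2)/4)^(1/3) + 2*sqrt(2))/4)*sin(sqrt(3)*z*(-2*(27 + 81*sqrt(2)/4)^(1/3) + 9/(27 + 81*sqrt(2)/4)^(1/3))/12) + C2*exp(z*((1 + 3*sqrt(2)/4)^(-1/3) + 2*(1 + 3*sqrt(2)/4)^(1/3) + 2*sqrt(2))/4)*cos(sqrt(3)*z*(-2*(27 + 81*sqrt(2)/4)^(1/3) + 9/(27 + 81*sqrt(2)/4)^(1/3))/12) + C3*exp(z*(-(1 + 3*sqrt(2)/4)^(1/3) - 1/(2*(1 + 3*sqrt(2)/4)^(1/3)) + sqrt(2)/2)) + z^2/4 - z/4 - sqrt(3)/4 + 3/8


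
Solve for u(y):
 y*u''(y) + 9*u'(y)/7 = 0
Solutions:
 u(y) = C1 + C2/y^(2/7)


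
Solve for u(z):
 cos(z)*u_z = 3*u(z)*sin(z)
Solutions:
 u(z) = C1/cos(z)^3


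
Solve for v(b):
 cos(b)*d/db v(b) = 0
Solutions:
 v(b) = C1


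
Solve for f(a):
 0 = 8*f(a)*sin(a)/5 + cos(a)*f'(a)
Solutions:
 f(a) = C1*cos(a)^(8/5)


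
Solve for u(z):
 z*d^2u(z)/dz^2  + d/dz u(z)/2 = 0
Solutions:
 u(z) = C1 + C2*sqrt(z)


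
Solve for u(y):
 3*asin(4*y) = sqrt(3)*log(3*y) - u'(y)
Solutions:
 u(y) = C1 + sqrt(3)*y*(log(y) - 1) - 3*y*asin(4*y) + sqrt(3)*y*log(3) - 3*sqrt(1 - 16*y^2)/4


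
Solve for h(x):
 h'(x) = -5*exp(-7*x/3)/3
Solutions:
 h(x) = C1 + 5*exp(-7*x/3)/7


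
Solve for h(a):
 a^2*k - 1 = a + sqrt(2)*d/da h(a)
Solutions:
 h(a) = C1 + sqrt(2)*a^3*k/6 - sqrt(2)*a^2/4 - sqrt(2)*a/2


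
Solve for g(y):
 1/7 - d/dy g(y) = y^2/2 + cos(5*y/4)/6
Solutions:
 g(y) = C1 - y^3/6 + y/7 - 2*sin(5*y/4)/15


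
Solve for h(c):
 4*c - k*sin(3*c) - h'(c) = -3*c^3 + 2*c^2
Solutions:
 h(c) = C1 + 3*c^4/4 - 2*c^3/3 + 2*c^2 + k*cos(3*c)/3


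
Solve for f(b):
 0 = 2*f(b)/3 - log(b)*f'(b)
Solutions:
 f(b) = C1*exp(2*li(b)/3)


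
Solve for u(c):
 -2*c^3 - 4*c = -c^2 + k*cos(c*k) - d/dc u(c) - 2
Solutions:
 u(c) = C1 + c^4/2 - c^3/3 + 2*c^2 - 2*c + sin(c*k)


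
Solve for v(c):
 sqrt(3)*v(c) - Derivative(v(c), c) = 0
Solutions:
 v(c) = C1*exp(sqrt(3)*c)


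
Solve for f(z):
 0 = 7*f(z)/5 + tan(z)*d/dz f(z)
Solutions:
 f(z) = C1/sin(z)^(7/5)


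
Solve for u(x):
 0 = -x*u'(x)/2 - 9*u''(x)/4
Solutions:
 u(x) = C1 + C2*erf(x/3)


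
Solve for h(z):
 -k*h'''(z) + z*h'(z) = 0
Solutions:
 h(z) = C1 + Integral(C2*airyai(z*(1/k)^(1/3)) + C3*airybi(z*(1/k)^(1/3)), z)


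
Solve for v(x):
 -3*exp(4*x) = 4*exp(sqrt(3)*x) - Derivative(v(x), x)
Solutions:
 v(x) = C1 + 3*exp(4*x)/4 + 4*sqrt(3)*exp(sqrt(3)*x)/3


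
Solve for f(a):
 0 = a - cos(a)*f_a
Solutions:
 f(a) = C1 + Integral(a/cos(a), a)


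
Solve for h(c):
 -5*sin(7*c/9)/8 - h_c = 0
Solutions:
 h(c) = C1 + 45*cos(7*c/9)/56


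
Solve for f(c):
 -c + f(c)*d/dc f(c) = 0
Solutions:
 f(c) = -sqrt(C1 + c^2)
 f(c) = sqrt(C1 + c^2)


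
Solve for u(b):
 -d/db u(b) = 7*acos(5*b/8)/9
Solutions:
 u(b) = C1 - 7*b*acos(5*b/8)/9 + 7*sqrt(64 - 25*b^2)/45


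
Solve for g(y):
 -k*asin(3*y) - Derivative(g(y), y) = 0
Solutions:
 g(y) = C1 - k*(y*asin(3*y) + sqrt(1 - 9*y^2)/3)


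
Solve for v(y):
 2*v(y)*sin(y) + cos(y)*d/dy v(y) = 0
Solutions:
 v(y) = C1*cos(y)^2


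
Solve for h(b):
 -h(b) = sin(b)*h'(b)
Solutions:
 h(b) = C1*sqrt(cos(b) + 1)/sqrt(cos(b) - 1)


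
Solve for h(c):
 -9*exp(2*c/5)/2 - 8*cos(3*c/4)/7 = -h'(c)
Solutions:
 h(c) = C1 + 45*exp(2*c/5)/4 + 32*sin(3*c/4)/21


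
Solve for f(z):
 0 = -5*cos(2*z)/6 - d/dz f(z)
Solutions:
 f(z) = C1 - 5*sin(2*z)/12


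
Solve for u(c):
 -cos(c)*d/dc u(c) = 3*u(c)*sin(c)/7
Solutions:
 u(c) = C1*cos(c)^(3/7)


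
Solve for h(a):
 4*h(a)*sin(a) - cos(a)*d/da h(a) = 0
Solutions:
 h(a) = C1/cos(a)^4


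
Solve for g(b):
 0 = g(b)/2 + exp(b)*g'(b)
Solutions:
 g(b) = C1*exp(exp(-b)/2)


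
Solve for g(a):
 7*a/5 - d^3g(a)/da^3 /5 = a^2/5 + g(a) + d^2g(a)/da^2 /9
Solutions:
 g(a) = C1*exp(a*(-20 + 10*2^(1/3)*5^(2/3)/(81*sqrt(59349) + 19733)^(1/3) + 2^(2/3)*5^(1/3)*(81*sqrt(59349) + 19733)^(1/3))/108)*sin(10^(1/3)*sqrt(3)*a*(-2^(1/3)*(81*sqrt(59349) + 19733)^(1/3) + 10*5^(1/3)/(81*sqrt(59349) + 19733)^(1/3))/108) + C2*exp(a*(-20 + 10*2^(1/3)*5^(2/3)/(81*sqrt(59349) + 19733)^(1/3) + 2^(2/3)*5^(1/3)*(81*sqrt(59349) + 19733)^(1/3))/108)*cos(10^(1/3)*sqrt(3)*a*(-2^(1/3)*(81*sqrt(59349) + 19733)^(1/3) + 10*5^(1/3)/(81*sqrt(59349) + 19733)^(1/3))/108) + C3*exp(-a*(10*2^(1/3)*5^(2/3)/(81*sqrt(59349) + 19733)^(1/3) + 10 + 2^(2/3)*5^(1/3)*(81*sqrt(59349) + 19733)^(1/3))/54) - a^2/5 + 7*a/5 + 2/45


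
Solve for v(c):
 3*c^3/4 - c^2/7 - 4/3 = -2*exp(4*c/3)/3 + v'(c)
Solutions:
 v(c) = C1 + 3*c^4/16 - c^3/21 - 4*c/3 + exp(4*c/3)/2


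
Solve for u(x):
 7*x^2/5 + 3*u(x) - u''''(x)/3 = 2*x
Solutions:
 u(x) = C1*exp(-sqrt(3)*x) + C2*exp(sqrt(3)*x) + C3*sin(sqrt(3)*x) + C4*cos(sqrt(3)*x) - 7*x^2/15 + 2*x/3


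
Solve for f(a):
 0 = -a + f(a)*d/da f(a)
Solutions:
 f(a) = -sqrt(C1 + a^2)
 f(a) = sqrt(C1 + a^2)


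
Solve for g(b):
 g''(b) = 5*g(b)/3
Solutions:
 g(b) = C1*exp(-sqrt(15)*b/3) + C2*exp(sqrt(15)*b/3)


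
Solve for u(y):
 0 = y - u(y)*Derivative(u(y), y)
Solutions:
 u(y) = -sqrt(C1 + y^2)
 u(y) = sqrt(C1 + y^2)


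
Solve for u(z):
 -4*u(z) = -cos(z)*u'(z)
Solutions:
 u(z) = C1*(sin(z)^2 + 2*sin(z) + 1)/(sin(z)^2 - 2*sin(z) + 1)


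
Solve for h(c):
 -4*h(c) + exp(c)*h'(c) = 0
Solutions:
 h(c) = C1*exp(-4*exp(-c))


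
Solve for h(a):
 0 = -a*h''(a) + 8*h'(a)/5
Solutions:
 h(a) = C1 + C2*a^(13/5)


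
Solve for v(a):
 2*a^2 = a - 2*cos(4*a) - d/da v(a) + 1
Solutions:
 v(a) = C1 - 2*a^3/3 + a^2/2 + a - sin(4*a)/2


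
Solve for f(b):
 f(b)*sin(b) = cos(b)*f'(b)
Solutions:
 f(b) = C1/cos(b)


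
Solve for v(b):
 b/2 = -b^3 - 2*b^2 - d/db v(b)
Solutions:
 v(b) = C1 - b^4/4 - 2*b^3/3 - b^2/4


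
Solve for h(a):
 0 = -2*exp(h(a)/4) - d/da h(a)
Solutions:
 h(a) = 4*log(1/(C1 + 2*a)) + 8*log(2)


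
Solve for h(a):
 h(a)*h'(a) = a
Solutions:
 h(a) = -sqrt(C1 + a^2)
 h(a) = sqrt(C1 + a^2)


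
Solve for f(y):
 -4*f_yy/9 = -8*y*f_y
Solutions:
 f(y) = C1 + C2*erfi(3*y)


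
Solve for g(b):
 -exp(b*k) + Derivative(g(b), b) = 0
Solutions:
 g(b) = C1 + exp(b*k)/k


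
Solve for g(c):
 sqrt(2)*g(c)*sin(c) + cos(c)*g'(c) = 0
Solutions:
 g(c) = C1*cos(c)^(sqrt(2))


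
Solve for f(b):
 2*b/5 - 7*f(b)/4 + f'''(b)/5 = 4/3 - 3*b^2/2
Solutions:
 f(b) = C3*exp(70^(1/3)*b/2) + 6*b^2/7 + 8*b/35 + (C1*sin(sqrt(3)*70^(1/3)*b/4) + C2*cos(sqrt(3)*70^(1/3)*b/4))*exp(-70^(1/3)*b/4) - 16/21


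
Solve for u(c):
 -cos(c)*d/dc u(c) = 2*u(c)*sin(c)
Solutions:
 u(c) = C1*cos(c)^2


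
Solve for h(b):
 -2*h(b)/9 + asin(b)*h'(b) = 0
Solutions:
 h(b) = C1*exp(2*Integral(1/asin(b), b)/9)


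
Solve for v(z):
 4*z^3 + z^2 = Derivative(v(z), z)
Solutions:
 v(z) = C1 + z^4 + z^3/3


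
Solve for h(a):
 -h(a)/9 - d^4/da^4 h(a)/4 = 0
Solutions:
 h(a) = (C1*sin(sqrt(3)*a/3) + C2*cos(sqrt(3)*a/3))*exp(-sqrt(3)*a/3) + (C3*sin(sqrt(3)*a/3) + C4*cos(sqrt(3)*a/3))*exp(sqrt(3)*a/3)


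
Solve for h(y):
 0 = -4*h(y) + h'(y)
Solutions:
 h(y) = C1*exp(4*y)


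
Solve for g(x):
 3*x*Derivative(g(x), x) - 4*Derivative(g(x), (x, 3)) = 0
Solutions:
 g(x) = C1 + Integral(C2*airyai(6^(1/3)*x/2) + C3*airybi(6^(1/3)*x/2), x)


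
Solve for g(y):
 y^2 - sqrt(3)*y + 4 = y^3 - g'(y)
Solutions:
 g(y) = C1 + y^4/4 - y^3/3 + sqrt(3)*y^2/2 - 4*y


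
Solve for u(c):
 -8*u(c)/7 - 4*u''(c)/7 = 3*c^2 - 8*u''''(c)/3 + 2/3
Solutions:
 u(c) = C1*exp(-sqrt(7)*c*sqrt(3 + sqrt(345))/14) + C2*exp(sqrt(7)*c*sqrt(3 + sqrt(345))/14) + C3*sin(sqrt(7)*c*sqrt(-3 + sqrt(345))/14) + C4*cos(sqrt(7)*c*sqrt(-3 + sqrt(345))/14) - 21*c^2/8 + 49/24


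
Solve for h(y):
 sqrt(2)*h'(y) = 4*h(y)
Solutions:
 h(y) = C1*exp(2*sqrt(2)*y)


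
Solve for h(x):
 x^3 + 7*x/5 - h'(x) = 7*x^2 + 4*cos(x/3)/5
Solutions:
 h(x) = C1 + x^4/4 - 7*x^3/3 + 7*x^2/10 - 12*sin(x/3)/5


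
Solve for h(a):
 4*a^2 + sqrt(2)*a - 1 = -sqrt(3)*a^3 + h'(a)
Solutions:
 h(a) = C1 + sqrt(3)*a^4/4 + 4*a^3/3 + sqrt(2)*a^2/2 - a


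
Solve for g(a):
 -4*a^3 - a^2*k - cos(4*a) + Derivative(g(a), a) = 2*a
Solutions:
 g(a) = C1 + a^4 + a^3*k/3 + a^2 + sin(4*a)/4


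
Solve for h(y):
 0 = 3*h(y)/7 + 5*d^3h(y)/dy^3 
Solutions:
 h(y) = C3*exp(-3^(1/3)*35^(2/3)*y/35) + (C1*sin(3^(5/6)*35^(2/3)*y/70) + C2*cos(3^(5/6)*35^(2/3)*y/70))*exp(3^(1/3)*35^(2/3)*y/70)


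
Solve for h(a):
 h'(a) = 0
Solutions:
 h(a) = C1


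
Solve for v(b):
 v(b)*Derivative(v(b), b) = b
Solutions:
 v(b) = -sqrt(C1 + b^2)
 v(b) = sqrt(C1 + b^2)


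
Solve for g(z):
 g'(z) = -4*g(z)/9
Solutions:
 g(z) = C1*exp(-4*z/9)


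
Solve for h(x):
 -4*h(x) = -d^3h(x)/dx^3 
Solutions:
 h(x) = C3*exp(2^(2/3)*x) + (C1*sin(2^(2/3)*sqrt(3)*x/2) + C2*cos(2^(2/3)*sqrt(3)*x/2))*exp(-2^(2/3)*x/2)


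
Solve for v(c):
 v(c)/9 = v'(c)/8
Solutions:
 v(c) = C1*exp(8*c/9)


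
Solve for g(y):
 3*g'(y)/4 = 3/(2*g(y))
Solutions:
 g(y) = -sqrt(C1 + 4*y)
 g(y) = sqrt(C1 + 4*y)


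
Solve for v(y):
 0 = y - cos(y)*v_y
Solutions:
 v(y) = C1 + Integral(y/cos(y), y)


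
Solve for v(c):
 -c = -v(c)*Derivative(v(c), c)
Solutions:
 v(c) = -sqrt(C1 + c^2)
 v(c) = sqrt(C1 + c^2)


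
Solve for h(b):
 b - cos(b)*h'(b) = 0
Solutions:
 h(b) = C1 + Integral(b/cos(b), b)


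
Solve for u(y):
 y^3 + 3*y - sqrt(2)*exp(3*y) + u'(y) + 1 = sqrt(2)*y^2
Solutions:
 u(y) = C1 - y^4/4 + sqrt(2)*y^3/3 - 3*y^2/2 - y + sqrt(2)*exp(3*y)/3


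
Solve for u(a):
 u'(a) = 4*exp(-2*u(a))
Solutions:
 u(a) = log(-sqrt(C1 + 8*a))
 u(a) = log(C1 + 8*a)/2


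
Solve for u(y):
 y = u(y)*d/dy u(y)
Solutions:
 u(y) = -sqrt(C1 + y^2)
 u(y) = sqrt(C1 + y^2)


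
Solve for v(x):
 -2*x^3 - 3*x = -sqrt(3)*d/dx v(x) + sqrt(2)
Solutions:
 v(x) = C1 + sqrt(3)*x^4/6 + sqrt(3)*x^2/2 + sqrt(6)*x/3


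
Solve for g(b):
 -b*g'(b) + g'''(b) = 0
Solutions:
 g(b) = C1 + Integral(C2*airyai(b) + C3*airybi(b), b)


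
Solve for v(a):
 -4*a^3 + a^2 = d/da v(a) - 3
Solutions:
 v(a) = C1 - a^4 + a^3/3 + 3*a


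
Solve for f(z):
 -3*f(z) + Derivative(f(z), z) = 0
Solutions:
 f(z) = C1*exp(3*z)


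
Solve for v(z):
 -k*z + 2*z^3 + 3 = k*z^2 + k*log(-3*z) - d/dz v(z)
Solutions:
 v(z) = C1 + k*z^3/3 + k*z^2/2 + k*z*log(-z) - z^4/2 + z*(-k + k*log(3) - 3)


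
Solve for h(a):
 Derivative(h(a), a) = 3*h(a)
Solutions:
 h(a) = C1*exp(3*a)


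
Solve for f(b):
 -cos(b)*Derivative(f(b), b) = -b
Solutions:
 f(b) = C1 + Integral(b/cos(b), b)


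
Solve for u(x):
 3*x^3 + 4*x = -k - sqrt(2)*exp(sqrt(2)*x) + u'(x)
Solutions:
 u(x) = C1 + k*x + 3*x^4/4 + 2*x^2 + exp(sqrt(2)*x)


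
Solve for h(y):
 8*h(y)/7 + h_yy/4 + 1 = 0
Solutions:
 h(y) = C1*sin(4*sqrt(14)*y/7) + C2*cos(4*sqrt(14)*y/7) - 7/8


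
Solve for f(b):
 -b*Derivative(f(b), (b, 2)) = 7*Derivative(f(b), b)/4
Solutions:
 f(b) = C1 + C2/b^(3/4)


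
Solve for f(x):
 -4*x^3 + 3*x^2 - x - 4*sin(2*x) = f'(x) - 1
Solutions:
 f(x) = C1 - x^4 + x^3 - x^2/2 + x + 2*cos(2*x)


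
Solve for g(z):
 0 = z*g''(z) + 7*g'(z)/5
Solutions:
 g(z) = C1 + C2/z^(2/5)


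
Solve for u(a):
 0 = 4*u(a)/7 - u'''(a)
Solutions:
 u(a) = C3*exp(14^(2/3)*a/7) + (C1*sin(14^(2/3)*sqrt(3)*a/14) + C2*cos(14^(2/3)*sqrt(3)*a/14))*exp(-14^(2/3)*a/14)


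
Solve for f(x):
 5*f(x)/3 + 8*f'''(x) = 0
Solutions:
 f(x) = C3*exp(-3^(2/3)*5^(1/3)*x/6) + (C1*sin(3^(1/6)*5^(1/3)*x/4) + C2*cos(3^(1/6)*5^(1/3)*x/4))*exp(3^(2/3)*5^(1/3)*x/12)


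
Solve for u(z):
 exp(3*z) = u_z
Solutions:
 u(z) = C1 + exp(3*z)/3


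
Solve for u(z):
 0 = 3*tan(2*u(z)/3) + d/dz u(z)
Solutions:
 u(z) = -3*asin(C1*exp(-2*z))/2 + 3*pi/2
 u(z) = 3*asin(C1*exp(-2*z))/2


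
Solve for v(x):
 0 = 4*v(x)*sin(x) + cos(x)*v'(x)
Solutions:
 v(x) = C1*cos(x)^4


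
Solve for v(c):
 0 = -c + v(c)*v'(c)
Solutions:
 v(c) = -sqrt(C1 + c^2)
 v(c) = sqrt(C1 + c^2)


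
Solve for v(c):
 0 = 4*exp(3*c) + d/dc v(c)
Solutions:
 v(c) = C1 - 4*exp(3*c)/3


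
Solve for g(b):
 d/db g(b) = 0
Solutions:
 g(b) = C1


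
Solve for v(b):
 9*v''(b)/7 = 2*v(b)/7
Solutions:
 v(b) = C1*exp(-sqrt(2)*b/3) + C2*exp(sqrt(2)*b/3)


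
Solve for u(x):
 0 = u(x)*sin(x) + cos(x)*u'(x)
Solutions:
 u(x) = C1*cos(x)


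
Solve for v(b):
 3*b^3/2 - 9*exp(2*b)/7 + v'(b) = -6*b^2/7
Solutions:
 v(b) = C1 - 3*b^4/8 - 2*b^3/7 + 9*exp(2*b)/14


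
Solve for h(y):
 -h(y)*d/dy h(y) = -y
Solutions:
 h(y) = -sqrt(C1 + y^2)
 h(y) = sqrt(C1 + y^2)


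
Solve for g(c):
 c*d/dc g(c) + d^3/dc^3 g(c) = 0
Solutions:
 g(c) = C1 + Integral(C2*airyai(-c) + C3*airybi(-c), c)


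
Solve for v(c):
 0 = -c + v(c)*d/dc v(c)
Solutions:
 v(c) = -sqrt(C1 + c^2)
 v(c) = sqrt(C1 + c^2)


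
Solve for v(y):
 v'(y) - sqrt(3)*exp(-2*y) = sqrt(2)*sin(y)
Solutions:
 v(y) = C1 - sqrt(2)*cos(y) - sqrt(3)*exp(-2*y)/2


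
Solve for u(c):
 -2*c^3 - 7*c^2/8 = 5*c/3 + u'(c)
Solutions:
 u(c) = C1 - c^4/2 - 7*c^3/24 - 5*c^2/6


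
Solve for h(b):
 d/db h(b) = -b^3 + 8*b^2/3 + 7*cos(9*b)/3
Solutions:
 h(b) = C1 - b^4/4 + 8*b^3/9 + 7*sin(9*b)/27


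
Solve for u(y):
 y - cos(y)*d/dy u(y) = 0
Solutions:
 u(y) = C1 + Integral(y/cos(y), y)


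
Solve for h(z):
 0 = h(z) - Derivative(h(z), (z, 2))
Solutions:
 h(z) = C1*exp(-z) + C2*exp(z)


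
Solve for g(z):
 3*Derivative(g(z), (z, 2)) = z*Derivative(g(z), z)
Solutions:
 g(z) = C1 + C2*erfi(sqrt(6)*z/6)


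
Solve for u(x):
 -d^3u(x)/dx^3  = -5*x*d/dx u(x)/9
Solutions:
 u(x) = C1 + Integral(C2*airyai(15^(1/3)*x/3) + C3*airybi(15^(1/3)*x/3), x)


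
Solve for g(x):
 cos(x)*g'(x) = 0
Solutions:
 g(x) = C1


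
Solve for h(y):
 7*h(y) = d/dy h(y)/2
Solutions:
 h(y) = C1*exp(14*y)


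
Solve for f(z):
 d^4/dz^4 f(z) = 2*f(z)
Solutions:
 f(z) = C1*exp(-2^(1/4)*z) + C2*exp(2^(1/4)*z) + C3*sin(2^(1/4)*z) + C4*cos(2^(1/4)*z)


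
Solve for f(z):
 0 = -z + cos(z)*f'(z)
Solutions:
 f(z) = C1 + Integral(z/cos(z), z)


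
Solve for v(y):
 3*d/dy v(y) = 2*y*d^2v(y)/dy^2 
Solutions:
 v(y) = C1 + C2*y^(5/2)


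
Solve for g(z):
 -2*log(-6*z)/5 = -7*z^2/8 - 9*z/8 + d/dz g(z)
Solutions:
 g(z) = C1 + 7*z^3/24 + 9*z^2/16 - 2*z*log(-z)/5 + 2*z*(1 - log(6))/5


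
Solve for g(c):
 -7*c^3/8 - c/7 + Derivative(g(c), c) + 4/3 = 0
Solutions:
 g(c) = C1 + 7*c^4/32 + c^2/14 - 4*c/3


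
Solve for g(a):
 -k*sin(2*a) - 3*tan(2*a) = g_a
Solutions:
 g(a) = C1 + k*cos(2*a)/2 + 3*log(cos(2*a))/2


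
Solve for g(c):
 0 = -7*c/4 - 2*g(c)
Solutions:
 g(c) = -7*c/8


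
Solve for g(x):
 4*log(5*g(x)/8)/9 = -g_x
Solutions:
 -9*Integral(1/(-log(_y) - log(5) + 3*log(2)), (_y, g(x)))/4 = C1 - x


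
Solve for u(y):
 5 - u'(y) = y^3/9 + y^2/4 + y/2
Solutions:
 u(y) = C1 - y^4/36 - y^3/12 - y^2/4 + 5*y


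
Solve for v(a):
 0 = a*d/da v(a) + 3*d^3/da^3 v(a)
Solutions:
 v(a) = C1 + Integral(C2*airyai(-3^(2/3)*a/3) + C3*airybi(-3^(2/3)*a/3), a)


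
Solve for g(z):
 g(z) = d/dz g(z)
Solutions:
 g(z) = C1*exp(z)


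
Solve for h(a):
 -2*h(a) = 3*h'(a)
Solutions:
 h(a) = C1*exp(-2*a/3)


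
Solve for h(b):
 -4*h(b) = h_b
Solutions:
 h(b) = C1*exp(-4*b)


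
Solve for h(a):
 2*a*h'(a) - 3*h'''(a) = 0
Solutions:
 h(a) = C1 + Integral(C2*airyai(2^(1/3)*3^(2/3)*a/3) + C3*airybi(2^(1/3)*3^(2/3)*a/3), a)


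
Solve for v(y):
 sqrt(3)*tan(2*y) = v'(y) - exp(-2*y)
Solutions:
 v(y) = C1 + sqrt(3)*log(tan(2*y)^2 + 1)/4 - exp(-2*y)/2


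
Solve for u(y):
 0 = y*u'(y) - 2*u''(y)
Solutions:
 u(y) = C1 + C2*erfi(y/2)


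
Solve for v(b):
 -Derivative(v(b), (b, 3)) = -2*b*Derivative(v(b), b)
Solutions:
 v(b) = C1 + Integral(C2*airyai(2^(1/3)*b) + C3*airybi(2^(1/3)*b), b)


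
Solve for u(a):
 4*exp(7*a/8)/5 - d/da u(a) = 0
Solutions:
 u(a) = C1 + 32*exp(7*a/8)/35


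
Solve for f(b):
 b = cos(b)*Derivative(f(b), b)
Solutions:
 f(b) = C1 + Integral(b/cos(b), b)


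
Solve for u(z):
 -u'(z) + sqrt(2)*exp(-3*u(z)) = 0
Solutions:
 u(z) = log(C1 + 3*sqrt(2)*z)/3
 u(z) = log((-3^(1/3) - 3^(5/6)*I)*(C1 + sqrt(2)*z)^(1/3)/2)
 u(z) = log((-3^(1/3) + 3^(5/6)*I)*(C1 + sqrt(2)*z)^(1/3)/2)


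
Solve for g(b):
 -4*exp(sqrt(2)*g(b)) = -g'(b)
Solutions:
 g(b) = sqrt(2)*(2*log(-1/(C1 + 4*b)) - log(2))/4


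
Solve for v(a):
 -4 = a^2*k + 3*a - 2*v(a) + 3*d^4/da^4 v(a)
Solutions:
 v(a) = C1*exp(-2^(1/4)*3^(3/4)*a/3) + C2*exp(2^(1/4)*3^(3/4)*a/3) + C3*sin(2^(1/4)*3^(3/4)*a/3) + C4*cos(2^(1/4)*3^(3/4)*a/3) + a^2*k/2 + 3*a/2 + 2


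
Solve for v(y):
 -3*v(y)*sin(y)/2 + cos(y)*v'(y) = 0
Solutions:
 v(y) = C1/cos(y)^(3/2)


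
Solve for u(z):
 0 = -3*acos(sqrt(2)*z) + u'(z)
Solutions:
 u(z) = C1 + 3*z*acos(sqrt(2)*z) - 3*sqrt(2)*sqrt(1 - 2*z^2)/2


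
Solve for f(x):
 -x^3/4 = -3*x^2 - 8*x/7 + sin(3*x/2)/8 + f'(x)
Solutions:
 f(x) = C1 - x^4/16 + x^3 + 4*x^2/7 + cos(3*x/2)/12


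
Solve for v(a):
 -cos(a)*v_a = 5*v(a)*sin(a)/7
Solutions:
 v(a) = C1*cos(a)^(5/7)


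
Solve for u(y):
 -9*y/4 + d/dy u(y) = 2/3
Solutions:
 u(y) = C1 + 9*y^2/8 + 2*y/3


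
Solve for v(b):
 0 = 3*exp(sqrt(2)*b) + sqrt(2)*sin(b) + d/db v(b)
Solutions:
 v(b) = C1 - 3*sqrt(2)*exp(sqrt(2)*b)/2 + sqrt(2)*cos(b)


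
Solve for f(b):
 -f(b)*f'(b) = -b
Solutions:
 f(b) = -sqrt(C1 + b^2)
 f(b) = sqrt(C1 + b^2)


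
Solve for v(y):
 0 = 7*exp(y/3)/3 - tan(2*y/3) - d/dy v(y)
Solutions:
 v(y) = C1 + 7*exp(y/3) + 3*log(cos(2*y/3))/2


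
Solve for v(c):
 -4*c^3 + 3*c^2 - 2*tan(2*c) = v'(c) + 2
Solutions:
 v(c) = C1 - c^4 + c^3 - 2*c + log(cos(2*c))


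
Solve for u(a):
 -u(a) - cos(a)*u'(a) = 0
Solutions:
 u(a) = C1*sqrt(sin(a) - 1)/sqrt(sin(a) + 1)


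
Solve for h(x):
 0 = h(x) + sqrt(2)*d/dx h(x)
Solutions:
 h(x) = C1*exp(-sqrt(2)*x/2)


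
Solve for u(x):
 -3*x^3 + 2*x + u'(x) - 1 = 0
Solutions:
 u(x) = C1 + 3*x^4/4 - x^2 + x


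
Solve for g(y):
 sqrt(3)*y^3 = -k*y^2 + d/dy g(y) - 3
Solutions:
 g(y) = C1 + k*y^3/3 + sqrt(3)*y^4/4 + 3*y


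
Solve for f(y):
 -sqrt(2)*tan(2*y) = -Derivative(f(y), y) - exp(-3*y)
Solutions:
 f(y) = C1 + sqrt(2)*log(tan(2*y)^2 + 1)/4 + exp(-3*y)/3


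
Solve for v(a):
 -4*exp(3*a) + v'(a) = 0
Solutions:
 v(a) = C1 + 4*exp(3*a)/3


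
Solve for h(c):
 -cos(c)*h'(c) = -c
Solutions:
 h(c) = C1 + Integral(c/cos(c), c)


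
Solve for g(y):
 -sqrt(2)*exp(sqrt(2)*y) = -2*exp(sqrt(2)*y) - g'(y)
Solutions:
 g(y) = C1 - sqrt(2)*exp(sqrt(2)*y) + exp(sqrt(2)*y)
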